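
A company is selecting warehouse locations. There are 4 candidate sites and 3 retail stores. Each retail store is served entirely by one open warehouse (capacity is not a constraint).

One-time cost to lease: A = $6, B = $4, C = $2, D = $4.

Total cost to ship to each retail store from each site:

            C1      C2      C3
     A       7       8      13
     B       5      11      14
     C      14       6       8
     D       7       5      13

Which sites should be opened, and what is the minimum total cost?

Open B and C; minimum total cost 25.

For any fixed open set, each retail store goes to its cheapest open site; total = fixed + service.
{B, C}: C1→B 5, C2→C 6, C3→C 8. Service 19; fixed 6; total 25.
{C, D}: service 20 + fixed 6 = 26
{B, C, D}: C1→B 5, C2→D 5, C3→C 8. Service 18; fixed 10; total 28.
{A, B, C, D}: service 18 + fixed 16 = 34
No other subset beats 25.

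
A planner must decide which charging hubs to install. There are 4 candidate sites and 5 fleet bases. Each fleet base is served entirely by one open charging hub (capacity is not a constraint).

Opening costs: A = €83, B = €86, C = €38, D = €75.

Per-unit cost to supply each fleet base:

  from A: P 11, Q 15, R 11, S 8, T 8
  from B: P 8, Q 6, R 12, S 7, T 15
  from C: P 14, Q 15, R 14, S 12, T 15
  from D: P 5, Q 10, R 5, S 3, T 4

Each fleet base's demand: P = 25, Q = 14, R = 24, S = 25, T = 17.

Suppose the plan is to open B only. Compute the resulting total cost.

Each fleet base is assigned to its cheapest site among the open ones.
{B}: P→B 8·25=200, Q→B 6·14=84, R→B 12·24=288, S→B 7·25=175, T→B 15·17=255. Service 1002; fixed 86; total 1088.

Total cost: 1088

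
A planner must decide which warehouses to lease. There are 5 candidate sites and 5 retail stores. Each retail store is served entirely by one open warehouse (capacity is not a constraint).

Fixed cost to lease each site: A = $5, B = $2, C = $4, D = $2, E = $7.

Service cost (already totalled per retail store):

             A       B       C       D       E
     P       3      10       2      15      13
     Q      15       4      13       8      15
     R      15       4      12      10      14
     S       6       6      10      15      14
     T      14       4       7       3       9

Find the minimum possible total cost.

For any fixed open set, each retail store goes to its cheapest open site; total = fixed + service.
{B, C}: P→C 2, Q→B 4, R→B 4, S→B 6, T→B 4. Service 20; fixed 6; total 26.
{B, C, D}: P→C 2, Q→B 4, R→B 4, S→B 6, T→D 3. Service 19; fixed 8; total 27.
{A, B}: service 21 + fixed 7 = 28
{A, B, C, D, E}: P→C 2, Q→B 4, R→B 4, S→A 6, T→D 3. Service 19; fixed 20; total 39.
No other subset beats 26.

Minimum total cost: 26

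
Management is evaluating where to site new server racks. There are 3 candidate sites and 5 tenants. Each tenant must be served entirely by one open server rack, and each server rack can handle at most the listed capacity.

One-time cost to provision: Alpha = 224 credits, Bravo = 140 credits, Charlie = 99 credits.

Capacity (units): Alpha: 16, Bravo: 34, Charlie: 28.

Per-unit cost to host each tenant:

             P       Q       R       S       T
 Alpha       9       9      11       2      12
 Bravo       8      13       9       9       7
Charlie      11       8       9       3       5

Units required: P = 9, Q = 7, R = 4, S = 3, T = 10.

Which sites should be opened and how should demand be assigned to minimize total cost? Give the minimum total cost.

Open {Bravo}: P→Bravo 8·9=72, Q→Bravo 13·7=91, R→Bravo 9·4=36, S→Bravo 9·3=27, T→Bravo 7·10=70.
Loads: Bravo carries 33/34. Service 296; fixed 140; total 436.
Next best feasible plan costs 462.

Minimum total cost: 436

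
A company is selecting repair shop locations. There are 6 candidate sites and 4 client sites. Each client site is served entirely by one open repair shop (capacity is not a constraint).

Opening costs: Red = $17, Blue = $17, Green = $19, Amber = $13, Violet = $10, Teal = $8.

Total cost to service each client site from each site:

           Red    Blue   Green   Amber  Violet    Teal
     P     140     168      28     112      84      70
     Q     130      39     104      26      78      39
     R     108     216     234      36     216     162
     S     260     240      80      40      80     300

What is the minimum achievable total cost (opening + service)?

For any fixed open set, each client site goes to its cheapest open site; total = fixed + service.
{Green, Amber}: P→Green 28, Q→Amber 26, R→Amber 36, S→Amber 40. Service 130; fixed 32; total 162.
{Green, Amber, Teal}: service 130 + fixed 40 = 170
{Green, Amber, Violet}: service 130 + fixed 42 = 172
{Red, Blue, Green, Amber, Violet, Teal}: P→Green 28, Q→Amber 26, R→Amber 36, S→Amber 40. Service 130; fixed 84; total 214.
No other subset beats 162.

Minimum total cost: 162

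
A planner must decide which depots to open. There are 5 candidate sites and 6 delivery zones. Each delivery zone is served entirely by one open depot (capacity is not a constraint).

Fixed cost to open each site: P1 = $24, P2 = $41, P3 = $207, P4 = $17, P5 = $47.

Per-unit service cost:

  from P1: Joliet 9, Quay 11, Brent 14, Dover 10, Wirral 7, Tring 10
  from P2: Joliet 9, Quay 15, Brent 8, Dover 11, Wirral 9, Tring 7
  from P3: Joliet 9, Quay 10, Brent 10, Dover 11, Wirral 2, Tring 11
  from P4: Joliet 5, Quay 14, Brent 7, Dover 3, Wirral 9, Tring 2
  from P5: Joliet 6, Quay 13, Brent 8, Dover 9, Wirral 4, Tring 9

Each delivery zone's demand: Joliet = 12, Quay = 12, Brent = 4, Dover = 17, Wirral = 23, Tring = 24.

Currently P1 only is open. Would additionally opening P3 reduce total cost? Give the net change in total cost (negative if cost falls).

No — net change +64 (cost rises by 64).

Current service cost with {P1}: 867.
Adding P3: each delivery zone re-picks its cheapest; new service cost 724, saving 143.
Extra fixed cost: 207. Net change = 207 − 143 = 64.
(Totals: 891 → 955.)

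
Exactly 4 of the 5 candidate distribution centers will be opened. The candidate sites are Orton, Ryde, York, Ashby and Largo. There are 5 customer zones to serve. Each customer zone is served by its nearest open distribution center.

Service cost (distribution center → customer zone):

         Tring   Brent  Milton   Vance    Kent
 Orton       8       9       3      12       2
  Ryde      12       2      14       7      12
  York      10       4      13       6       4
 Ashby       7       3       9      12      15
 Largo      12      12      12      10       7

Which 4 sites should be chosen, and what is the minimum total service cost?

Choose Orton, Ryde, York and Ashby; total service cost 20.

With exactly 4 open, each customer zone uses its cheapest among the chosen.
{Orton, Ryde, York, Ashby}: Tring→Ashby 7, Brent→Ryde 2, Milton→Orton 3, Vance→York 6, Kent→Orton 2. Service cost 20.
{Orton, Ryde, York, Largo}: service cost 21
{Orton, Ryde, Ashby, Largo}: service cost 21
Among all 5 size-4 choices, {Orton, Ryde, York, Ashby} is lowest.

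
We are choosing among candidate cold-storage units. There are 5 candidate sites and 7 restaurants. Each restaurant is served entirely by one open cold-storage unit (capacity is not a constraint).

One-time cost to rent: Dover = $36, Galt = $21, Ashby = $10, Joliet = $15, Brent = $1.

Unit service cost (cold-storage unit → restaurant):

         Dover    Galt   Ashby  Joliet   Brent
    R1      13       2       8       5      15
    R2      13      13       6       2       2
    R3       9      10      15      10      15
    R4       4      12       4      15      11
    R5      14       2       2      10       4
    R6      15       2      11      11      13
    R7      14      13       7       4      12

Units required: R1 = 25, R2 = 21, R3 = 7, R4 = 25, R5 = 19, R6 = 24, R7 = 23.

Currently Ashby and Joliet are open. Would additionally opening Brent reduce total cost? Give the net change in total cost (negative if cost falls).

Current service cost with {Ashby, Joliet}: 731.
Adding Brent: each restaurant re-picks its cheapest; new service cost 731, saving 0.
Extra fixed cost: 1. Net change = 1 − 0 = 1.
(Totals: 756 → 757.)

No — net change +1 (cost rises by 1).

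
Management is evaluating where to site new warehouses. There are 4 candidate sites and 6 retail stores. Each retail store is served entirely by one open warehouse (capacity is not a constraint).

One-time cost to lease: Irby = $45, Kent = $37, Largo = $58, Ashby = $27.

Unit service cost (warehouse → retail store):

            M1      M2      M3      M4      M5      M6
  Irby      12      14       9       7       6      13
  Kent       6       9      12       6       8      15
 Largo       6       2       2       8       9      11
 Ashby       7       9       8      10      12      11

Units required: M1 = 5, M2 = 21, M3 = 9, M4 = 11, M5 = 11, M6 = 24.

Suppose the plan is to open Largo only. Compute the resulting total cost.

Each retail store is assigned to its cheapest site among the open ones.
{Largo}: M1→Largo 6·5=30, M2→Largo 2·21=42, M3→Largo 2·9=18, M4→Largo 8·11=88, M5→Largo 9·11=99, M6→Largo 11·24=264. Service 541; fixed 58; total 599.

Total cost: 599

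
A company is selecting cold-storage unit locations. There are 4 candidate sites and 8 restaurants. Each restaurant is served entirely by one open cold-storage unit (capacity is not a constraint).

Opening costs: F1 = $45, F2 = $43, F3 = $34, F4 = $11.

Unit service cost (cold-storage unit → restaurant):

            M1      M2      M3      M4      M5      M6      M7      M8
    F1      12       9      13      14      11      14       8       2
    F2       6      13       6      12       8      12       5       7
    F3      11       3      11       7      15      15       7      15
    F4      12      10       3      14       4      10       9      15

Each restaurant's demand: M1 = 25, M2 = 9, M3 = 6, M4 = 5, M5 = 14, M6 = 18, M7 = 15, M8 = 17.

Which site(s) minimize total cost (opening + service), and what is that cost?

Open F1, F2, F3 and F4; minimum total cost 708.

For any fixed open set, each restaurant goes to its cheapest open site; total = fixed + service.
{F1, F2, F3, F4}: M1→F2 6·25=150, M2→F3 3·9=27, M3→F4 3·6=18, M4→F3 7·5=35, M5→F4 4·14=56, M6→F4 10·18=180, M7→F2 5·15=75, M8→F1 2·17=34. Service 575; fixed 133; total 708.
{F2, F3, F4}: M1→F2 6·25=150, M2→F3 3·9=27, M3→F4 3·6=18, M4→F3 7·5=35, M5→F4 4·14=56, M6→F4 10·18=180, M7→F2 5·15=75, M8→F2 7·17=119. Service 660; fixed 88; total 748.
{F1, F2, F4}: service 654 + fixed 99 = 753
{F4}: M1→F4 12·25=300, M2→F4 10·9=90, M3→F4 3·6=18, M4→F4 14·5=70, M5→F4 4·14=56, M6→F4 10·18=180, M7→F4 9·15=135, M8→F4 15·17=255. Service 1104; fixed 11; total 1115.
No other subset beats 708.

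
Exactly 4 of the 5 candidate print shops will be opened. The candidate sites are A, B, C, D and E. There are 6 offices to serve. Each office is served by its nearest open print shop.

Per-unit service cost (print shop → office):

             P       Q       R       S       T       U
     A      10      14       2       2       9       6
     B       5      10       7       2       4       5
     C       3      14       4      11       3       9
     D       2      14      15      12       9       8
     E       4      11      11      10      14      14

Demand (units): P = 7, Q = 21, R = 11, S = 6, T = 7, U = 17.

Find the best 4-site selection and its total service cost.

With exactly 4 open, each office uses its cheapest among the chosen.
{A, B, C, D}: P→D 2·7=14, Q→B 10·21=210, R→A 2·11=22, S→A 2·6=12, T→C 3·7=21, U→B 5·17=85. Service cost 364.
{A, B, C, E}: service cost 371
{A, B, D, E}: service cost 371
Among all 5 size-4 choices, {A, B, C, D} is lowest.

Choose A, B, C and D; total service cost 364.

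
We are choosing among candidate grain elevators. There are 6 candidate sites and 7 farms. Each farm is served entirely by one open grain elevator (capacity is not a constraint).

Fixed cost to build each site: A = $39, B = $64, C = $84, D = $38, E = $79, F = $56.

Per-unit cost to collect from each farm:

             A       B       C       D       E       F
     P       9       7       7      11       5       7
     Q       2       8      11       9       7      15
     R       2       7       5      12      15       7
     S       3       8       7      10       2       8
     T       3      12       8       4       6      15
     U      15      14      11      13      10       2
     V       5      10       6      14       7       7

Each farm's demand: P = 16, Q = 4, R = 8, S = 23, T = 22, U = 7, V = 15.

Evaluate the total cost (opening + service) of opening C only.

Each farm is assigned to its cheapest site among the open ones.
{C}: P→C 7·16=112, Q→C 11·4=44, R→C 5·8=40, S→C 7·23=161, T→C 8·22=176, U→C 11·7=77, V→C 6·15=90. Service 700; fixed 84; total 784.

Total cost: 784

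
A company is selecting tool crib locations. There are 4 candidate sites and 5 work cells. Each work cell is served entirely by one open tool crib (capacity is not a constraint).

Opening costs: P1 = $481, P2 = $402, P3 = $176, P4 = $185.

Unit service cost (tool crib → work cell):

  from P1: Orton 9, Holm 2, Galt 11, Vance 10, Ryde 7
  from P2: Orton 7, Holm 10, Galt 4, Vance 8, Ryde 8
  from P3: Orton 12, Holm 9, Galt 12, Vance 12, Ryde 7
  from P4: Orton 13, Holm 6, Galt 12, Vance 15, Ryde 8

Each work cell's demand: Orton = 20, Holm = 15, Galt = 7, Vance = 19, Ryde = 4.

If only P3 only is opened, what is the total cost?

Each work cell is assigned to its cheapest site among the open ones.
{P3}: Orton→P3 12·20=240, Holm→P3 9·15=135, Galt→P3 12·7=84, Vance→P3 12·19=228, Ryde→P3 7·4=28. Service 715; fixed 176; total 891.

Total cost: 891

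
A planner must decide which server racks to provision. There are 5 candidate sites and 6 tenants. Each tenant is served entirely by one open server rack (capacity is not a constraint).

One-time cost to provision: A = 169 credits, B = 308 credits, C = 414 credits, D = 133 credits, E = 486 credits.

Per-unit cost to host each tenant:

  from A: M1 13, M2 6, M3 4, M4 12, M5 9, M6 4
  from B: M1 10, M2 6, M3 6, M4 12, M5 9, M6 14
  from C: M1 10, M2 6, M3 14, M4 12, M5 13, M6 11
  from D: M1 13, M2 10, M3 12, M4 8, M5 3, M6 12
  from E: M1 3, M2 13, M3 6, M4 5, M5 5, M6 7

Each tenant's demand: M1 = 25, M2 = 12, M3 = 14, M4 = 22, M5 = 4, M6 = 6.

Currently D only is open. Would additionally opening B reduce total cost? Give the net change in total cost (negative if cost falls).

No — net change +101 (cost rises by 101).

Current service cost with {D}: 873.
Adding B: each tenant re-picks its cheapest; new service cost 666, saving 207.
Extra fixed cost: 308. Net change = 308 − 207 = 101.
(Totals: 1006 → 1107.)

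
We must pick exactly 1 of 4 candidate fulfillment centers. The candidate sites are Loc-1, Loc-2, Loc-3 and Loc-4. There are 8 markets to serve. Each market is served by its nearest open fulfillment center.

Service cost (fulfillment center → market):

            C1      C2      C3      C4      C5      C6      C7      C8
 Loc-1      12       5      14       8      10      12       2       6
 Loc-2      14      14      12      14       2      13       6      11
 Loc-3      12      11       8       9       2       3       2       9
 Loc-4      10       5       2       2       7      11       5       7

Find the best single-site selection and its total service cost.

Choose Loc-4 only; total service cost 49.

With exactly 1 open, each market uses its cheapest among the chosen.
{Loc-4}: C1→Loc-4 10, C2→Loc-4 5, C3→Loc-4 2, C4→Loc-4 2, C5→Loc-4 7, C6→Loc-4 11, C7→Loc-4 5, C8→Loc-4 7. Service cost 49.
{Loc-3}: service cost 56
{Loc-1}: service cost 69
Among all 4 size-1 choices, {Loc-4} is lowest.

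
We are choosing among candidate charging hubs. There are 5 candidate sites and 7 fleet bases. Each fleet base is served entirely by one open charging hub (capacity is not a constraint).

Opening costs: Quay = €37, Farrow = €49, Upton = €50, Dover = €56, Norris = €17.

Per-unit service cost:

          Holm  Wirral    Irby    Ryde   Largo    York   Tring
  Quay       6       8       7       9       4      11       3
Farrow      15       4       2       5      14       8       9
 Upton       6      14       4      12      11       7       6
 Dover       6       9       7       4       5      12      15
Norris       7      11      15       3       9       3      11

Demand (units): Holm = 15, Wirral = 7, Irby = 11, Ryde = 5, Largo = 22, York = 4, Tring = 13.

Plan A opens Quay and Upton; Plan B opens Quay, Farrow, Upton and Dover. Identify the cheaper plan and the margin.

Plan A is cheaper by 30.

Plan A: {Quay, Upton}: Holm→Quay 6·15=90, Wirral→Quay 8·7=56, Irby→Upton 4·11=44, Ryde→Quay 9·5=45, Largo→Quay 4·22=88, York→Upton 7·4=28, Tring→Quay 3·13=39. Service 390; fixed 87; total 477.
Plan B: {Quay, Farrow, Upton, Dover}: Holm→Quay 6·15=90, Wirral→Farrow 4·7=28, Irby→Farrow 2·11=22, Ryde→Dover 4·5=20, Largo→Quay 4·22=88, York→Upton 7·4=28, Tring→Quay 3·13=39. Service 315; fixed 192; total 507.
Difference: |477 − 507| = 30.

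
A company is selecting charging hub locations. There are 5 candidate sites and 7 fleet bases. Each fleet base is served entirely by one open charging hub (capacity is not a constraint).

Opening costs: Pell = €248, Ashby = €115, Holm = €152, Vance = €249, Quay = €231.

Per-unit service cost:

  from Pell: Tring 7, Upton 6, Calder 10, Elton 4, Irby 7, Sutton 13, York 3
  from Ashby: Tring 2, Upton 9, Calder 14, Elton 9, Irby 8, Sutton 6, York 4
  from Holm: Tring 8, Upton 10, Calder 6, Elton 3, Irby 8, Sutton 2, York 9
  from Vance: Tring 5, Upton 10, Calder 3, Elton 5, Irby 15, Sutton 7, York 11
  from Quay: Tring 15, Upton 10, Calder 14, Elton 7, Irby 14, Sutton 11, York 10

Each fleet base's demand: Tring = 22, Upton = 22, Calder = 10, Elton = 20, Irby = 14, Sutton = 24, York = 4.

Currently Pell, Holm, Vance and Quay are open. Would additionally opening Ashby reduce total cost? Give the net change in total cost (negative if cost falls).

Current service cost with {Pell, Holm, Vance, Quay}: 490.
Adding Ashby: each fleet base re-picks its cheapest; new service cost 424, saving 66.
Extra fixed cost: 115. Net change = 115 − 66 = 49.
(Totals: 1370 → 1419.)

No — net change +49 (cost rises by 49).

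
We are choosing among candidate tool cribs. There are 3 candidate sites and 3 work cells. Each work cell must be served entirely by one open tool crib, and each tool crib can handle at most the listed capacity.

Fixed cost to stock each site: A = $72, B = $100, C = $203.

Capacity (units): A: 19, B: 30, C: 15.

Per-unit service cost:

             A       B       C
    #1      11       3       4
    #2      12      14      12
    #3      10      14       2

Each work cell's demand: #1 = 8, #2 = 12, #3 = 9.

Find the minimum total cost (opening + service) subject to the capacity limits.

Open {B}: #1→B 3·8=24, #2→B 14·12=168, #3→B 14·9=126.
Loads: B carries 29/30. Service 318; fixed 100; total 418.
Next best feasible plan costs 454.

Minimum total cost: 418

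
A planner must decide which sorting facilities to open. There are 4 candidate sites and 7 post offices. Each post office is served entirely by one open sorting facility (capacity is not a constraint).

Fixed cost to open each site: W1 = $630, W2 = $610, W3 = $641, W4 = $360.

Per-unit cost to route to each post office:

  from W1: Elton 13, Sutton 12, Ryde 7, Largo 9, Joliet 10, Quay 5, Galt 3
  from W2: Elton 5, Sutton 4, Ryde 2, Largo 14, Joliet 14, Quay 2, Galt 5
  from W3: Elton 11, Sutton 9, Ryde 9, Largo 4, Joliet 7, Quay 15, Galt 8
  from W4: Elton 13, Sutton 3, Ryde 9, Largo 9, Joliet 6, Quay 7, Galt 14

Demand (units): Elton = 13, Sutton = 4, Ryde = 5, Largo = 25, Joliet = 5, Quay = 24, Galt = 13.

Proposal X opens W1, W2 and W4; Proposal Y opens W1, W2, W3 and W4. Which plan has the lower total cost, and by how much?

Proposal X is cheaper by 516.

Proposal X: {W1, W2, W4}: Elton→W2 5·13=65, Sutton→W4 3·4=12, Ryde→W2 2·5=10, Largo→W1 9·25=225, Joliet→W4 6·5=30, Quay→W2 2·24=48, Galt→W1 3·13=39. Service 429; fixed 1600; total 2029.
Proposal Y: {W1, W2, W3, W4}: Elton→W2 5·13=65, Sutton→W4 3·4=12, Ryde→W2 2·5=10, Largo→W3 4·25=100, Joliet→W4 6·5=30, Quay→W2 2·24=48, Galt→W1 3·13=39. Service 304; fixed 2241; total 2545.
Difference: |2029 − 2545| = 516.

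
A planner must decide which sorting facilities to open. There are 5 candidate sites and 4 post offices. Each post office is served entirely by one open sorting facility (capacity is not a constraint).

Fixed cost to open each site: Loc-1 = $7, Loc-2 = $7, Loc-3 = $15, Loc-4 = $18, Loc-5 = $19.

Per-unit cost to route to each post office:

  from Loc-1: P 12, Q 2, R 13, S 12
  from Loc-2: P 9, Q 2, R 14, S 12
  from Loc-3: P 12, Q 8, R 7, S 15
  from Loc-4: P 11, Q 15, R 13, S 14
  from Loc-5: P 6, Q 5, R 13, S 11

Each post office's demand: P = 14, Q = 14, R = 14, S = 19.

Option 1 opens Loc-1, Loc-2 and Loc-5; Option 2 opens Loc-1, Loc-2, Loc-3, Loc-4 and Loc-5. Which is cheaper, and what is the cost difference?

Option 1: {Loc-1, Loc-2, Loc-5}: P→Loc-5 6·14=84, Q→Loc-1 2·14=28, R→Loc-1 13·14=182, S→Loc-5 11·19=209. Service 503; fixed 33; total 536.
Option 2: {Loc-1, Loc-2, Loc-3, Loc-4, Loc-5}: P→Loc-5 6·14=84, Q→Loc-1 2·14=28, R→Loc-3 7·14=98, S→Loc-5 11·19=209. Service 419; fixed 66; total 485.
Difference: |536 − 485| = 51.

Option 2 is cheaper by 51.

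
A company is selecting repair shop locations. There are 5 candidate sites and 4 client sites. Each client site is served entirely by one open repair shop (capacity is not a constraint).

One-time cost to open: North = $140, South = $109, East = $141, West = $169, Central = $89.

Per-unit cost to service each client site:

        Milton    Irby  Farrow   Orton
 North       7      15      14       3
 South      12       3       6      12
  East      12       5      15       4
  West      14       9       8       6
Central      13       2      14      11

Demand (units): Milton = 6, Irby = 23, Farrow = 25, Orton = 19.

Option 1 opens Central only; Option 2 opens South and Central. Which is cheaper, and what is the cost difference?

Option 1: {Central}: Milton→Central 13·6=78, Irby→Central 2·23=46, Farrow→Central 14·25=350, Orton→Central 11·19=209. Service 683; fixed 89; total 772.
Option 2: {South, Central}: Milton→South 12·6=72, Irby→Central 2·23=46, Farrow→South 6·25=150, Orton→Central 11·19=209. Service 477; fixed 198; total 675.
Difference: |772 − 675| = 97.

Option 2 is cheaper by 97.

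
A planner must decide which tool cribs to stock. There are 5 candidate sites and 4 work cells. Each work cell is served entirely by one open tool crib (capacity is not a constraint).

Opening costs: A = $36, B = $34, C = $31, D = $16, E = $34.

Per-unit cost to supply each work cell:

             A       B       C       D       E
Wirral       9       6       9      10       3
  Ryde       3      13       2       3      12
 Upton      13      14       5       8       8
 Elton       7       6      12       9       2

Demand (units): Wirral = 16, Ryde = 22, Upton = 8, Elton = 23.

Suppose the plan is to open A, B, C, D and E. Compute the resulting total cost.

Total cost: 329

Each work cell is assigned to its cheapest site among the open ones.
{A, B, C, D, E}: Wirral→E 3·16=48, Ryde→C 2·22=44, Upton→C 5·8=40, Elton→E 2·23=46. Service 178; fixed 151; total 329.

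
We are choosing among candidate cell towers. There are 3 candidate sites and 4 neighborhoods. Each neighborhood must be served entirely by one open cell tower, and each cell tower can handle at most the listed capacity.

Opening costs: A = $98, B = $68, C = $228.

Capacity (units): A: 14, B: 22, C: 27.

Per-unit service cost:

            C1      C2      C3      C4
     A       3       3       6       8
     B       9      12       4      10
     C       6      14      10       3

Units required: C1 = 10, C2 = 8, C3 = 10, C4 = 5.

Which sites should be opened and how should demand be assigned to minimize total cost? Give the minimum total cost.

Open {A, B}: C1→B 9·10=90, C2→A 3·8=24, C3→B 4·10=40, C4→A 8·5=40.
Loads: A carries 13/14, B carries 20/22. Service 194; fixed 166; total 360.
Next best feasible plan costs 507.

Minimum total cost: 360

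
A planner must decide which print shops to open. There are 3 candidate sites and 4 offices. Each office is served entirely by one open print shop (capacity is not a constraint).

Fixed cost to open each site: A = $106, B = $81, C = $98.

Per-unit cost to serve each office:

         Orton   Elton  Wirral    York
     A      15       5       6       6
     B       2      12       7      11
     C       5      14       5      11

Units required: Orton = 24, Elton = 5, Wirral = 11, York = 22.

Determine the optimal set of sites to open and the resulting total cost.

For any fixed open set, each office goes to its cheapest open site; total = fixed + service.
{A, B}: Orton→B 2·24=48, Elton→A 5·5=25, Wirral→A 6·11=66, York→A 6·22=132. Service 271; fixed 187; total 458.
{B}: service 427 + fixed 81 = 508
{A, C}: service 332 + fixed 204 = 536
{A, B, C}: Orton→B 2·24=48, Elton→A 5·5=25, Wirral→C 5·11=55, York→A 6·22=132. Service 260; fixed 285; total 545.
(All 7 nonempty subsets were checked; A and B is lowest.)

Open A and B; minimum total cost 458.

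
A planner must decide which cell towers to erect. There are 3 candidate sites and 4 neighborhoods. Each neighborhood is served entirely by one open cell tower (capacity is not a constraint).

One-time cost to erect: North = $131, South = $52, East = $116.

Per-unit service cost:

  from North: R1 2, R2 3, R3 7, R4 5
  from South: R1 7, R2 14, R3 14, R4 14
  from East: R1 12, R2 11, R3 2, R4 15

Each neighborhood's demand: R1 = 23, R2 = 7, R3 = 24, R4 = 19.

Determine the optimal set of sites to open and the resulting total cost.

For any fixed open set, each neighborhood goes to its cheapest open site; total = fixed + service.
{North, East}: R1→North 2·23=46, R2→North 3·7=21, R3→East 2·24=48, R4→North 5·19=95. Service 210; fixed 247; total 457.
{North}: service 330 + fixed 131 = 461
{North, South, East}: R1→North 2·23=46, R2→North 3·7=21, R3→East 2·24=48, R4→North 5·19=95. Service 210; fixed 299; total 509.
{South}: service 861 + fixed 52 = 913
No other subset beats 457.

Open North and East; minimum total cost 457.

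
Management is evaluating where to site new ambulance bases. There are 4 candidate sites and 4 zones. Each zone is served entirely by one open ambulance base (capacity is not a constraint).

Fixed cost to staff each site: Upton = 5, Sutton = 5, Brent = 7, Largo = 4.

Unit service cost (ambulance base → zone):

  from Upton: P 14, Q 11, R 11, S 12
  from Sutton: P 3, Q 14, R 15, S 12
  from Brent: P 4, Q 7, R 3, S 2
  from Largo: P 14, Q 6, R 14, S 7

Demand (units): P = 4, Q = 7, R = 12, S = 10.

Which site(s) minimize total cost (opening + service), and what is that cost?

For any fixed open set, each zone goes to its cheapest open site; total = fixed + service.
{Brent, Largo}: P→Brent 4·4=16, Q→Largo 6·7=42, R→Brent 3·12=36, S→Brent 2·10=20. Service 114; fixed 11; total 125.
{Sutton, Brent, Largo}: P→Sutton 3·4=12, Q→Largo 6·7=42, R→Brent 3·12=36, S→Brent 2·10=20. Service 110; fixed 16; total 126.
{Brent}: P→Brent 4·4=16, Q→Brent 7·7=49, R→Brent 3·12=36, S→Brent 2·10=20. Service 121; fixed 7; total 128.
{Upton, Sutton, Brent, Largo}: service 110 + fixed 21 = 131
No other subset beats 125.

Open Brent and Largo; minimum total cost 125.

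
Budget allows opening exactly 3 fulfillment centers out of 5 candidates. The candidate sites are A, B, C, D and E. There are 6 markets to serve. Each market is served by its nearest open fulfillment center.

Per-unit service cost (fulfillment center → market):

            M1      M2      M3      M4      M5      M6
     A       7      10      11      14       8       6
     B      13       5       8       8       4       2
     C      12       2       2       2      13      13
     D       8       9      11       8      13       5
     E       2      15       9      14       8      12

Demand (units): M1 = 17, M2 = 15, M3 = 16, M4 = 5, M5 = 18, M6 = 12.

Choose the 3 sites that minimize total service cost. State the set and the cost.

With exactly 3 open, each market uses its cheapest among the chosen.
{B, C, E}: M1→E 2·17=34, M2→C 2·15=30, M3→C 2·16=32, M4→C 2·5=10, M5→B 4·18=72, M6→B 2·12=24. Service cost 202.
{A, B, C}: service cost 287
{B, C, D}: service cost 304
Among all 10 size-3 choices, {B, C, E} is lowest.

Choose B, C and E; total service cost 202.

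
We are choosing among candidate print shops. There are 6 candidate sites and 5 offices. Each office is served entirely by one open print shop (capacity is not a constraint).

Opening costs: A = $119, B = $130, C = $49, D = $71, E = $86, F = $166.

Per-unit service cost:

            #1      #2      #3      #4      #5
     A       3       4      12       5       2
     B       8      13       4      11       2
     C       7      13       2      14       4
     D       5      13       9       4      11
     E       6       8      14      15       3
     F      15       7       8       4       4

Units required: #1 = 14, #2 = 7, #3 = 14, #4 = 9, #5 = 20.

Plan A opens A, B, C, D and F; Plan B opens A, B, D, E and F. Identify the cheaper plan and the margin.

Plan A is cheaper by 65.

Plan A: {A, B, C, D, F}: #1→A 3·14=42, #2→A 4·7=28, #3→C 2·14=28, #4→D 4·9=36, #5→A 2·20=40. Service 174; fixed 535; total 709.
Plan B: {A, B, D, E, F}: #1→A 3·14=42, #2→A 4·7=28, #3→B 4·14=56, #4→D 4·9=36, #5→A 2·20=40. Service 202; fixed 572; total 774.
Difference: |709 − 774| = 65.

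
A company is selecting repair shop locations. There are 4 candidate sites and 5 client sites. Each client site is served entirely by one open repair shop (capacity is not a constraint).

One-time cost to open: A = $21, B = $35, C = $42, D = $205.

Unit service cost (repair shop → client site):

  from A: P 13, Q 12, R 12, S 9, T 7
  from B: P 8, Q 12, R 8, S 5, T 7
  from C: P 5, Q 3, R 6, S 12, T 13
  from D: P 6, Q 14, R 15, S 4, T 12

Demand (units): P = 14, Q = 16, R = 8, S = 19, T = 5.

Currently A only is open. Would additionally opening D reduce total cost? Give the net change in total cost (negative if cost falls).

No — net change +12 (cost rises by 12).

Current service cost with {A}: 676.
Adding D: each client site re-picks its cheapest; new service cost 483, saving 193.
Extra fixed cost: 205. Net change = 205 − 193 = 12.
(Totals: 697 → 709.)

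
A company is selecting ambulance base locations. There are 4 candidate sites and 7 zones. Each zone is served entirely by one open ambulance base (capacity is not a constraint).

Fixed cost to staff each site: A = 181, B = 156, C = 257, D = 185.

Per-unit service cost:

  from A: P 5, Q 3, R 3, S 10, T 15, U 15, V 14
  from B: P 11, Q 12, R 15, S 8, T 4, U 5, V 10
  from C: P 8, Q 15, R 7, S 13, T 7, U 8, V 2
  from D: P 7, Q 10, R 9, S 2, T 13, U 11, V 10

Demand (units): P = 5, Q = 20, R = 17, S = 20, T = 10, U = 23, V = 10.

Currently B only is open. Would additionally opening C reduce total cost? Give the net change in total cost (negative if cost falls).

No — net change +26 (cost rises by 26).

Current service cost with {B}: 965.
Adding C: each zone re-picks its cheapest; new service cost 734, saving 231.
Extra fixed cost: 257. Net change = 257 − 231 = 26.
(Totals: 1121 → 1147.)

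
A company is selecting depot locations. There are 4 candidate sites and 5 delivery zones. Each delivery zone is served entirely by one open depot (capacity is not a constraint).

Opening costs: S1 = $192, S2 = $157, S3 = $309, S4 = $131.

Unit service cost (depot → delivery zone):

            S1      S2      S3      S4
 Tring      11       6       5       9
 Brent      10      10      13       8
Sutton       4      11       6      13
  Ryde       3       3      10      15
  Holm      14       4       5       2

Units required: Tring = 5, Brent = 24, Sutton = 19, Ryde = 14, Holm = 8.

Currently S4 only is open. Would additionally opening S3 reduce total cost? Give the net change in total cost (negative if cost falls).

No — net change +86 (cost rises by 86).

Current service cost with {S4}: 710.
Adding S3: each delivery zone re-picks its cheapest; new service cost 487, saving 223.
Extra fixed cost: 309. Net change = 309 − 223 = 86.
(Totals: 841 → 927.)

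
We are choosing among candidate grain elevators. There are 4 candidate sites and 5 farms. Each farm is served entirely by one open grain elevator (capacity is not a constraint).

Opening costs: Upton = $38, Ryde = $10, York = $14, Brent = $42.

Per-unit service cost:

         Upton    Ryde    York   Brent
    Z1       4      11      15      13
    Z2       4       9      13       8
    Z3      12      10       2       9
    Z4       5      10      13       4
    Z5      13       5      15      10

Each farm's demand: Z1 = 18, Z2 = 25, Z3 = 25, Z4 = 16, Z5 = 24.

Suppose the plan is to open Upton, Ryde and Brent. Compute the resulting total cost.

Each farm is assigned to its cheapest site among the open ones.
{Upton, Ryde, Brent}: Z1→Upton 4·18=72, Z2→Upton 4·25=100, Z3→Brent 9·25=225, Z4→Brent 4·16=64, Z5→Ryde 5·24=120. Service 581; fixed 90; total 671.

Total cost: 671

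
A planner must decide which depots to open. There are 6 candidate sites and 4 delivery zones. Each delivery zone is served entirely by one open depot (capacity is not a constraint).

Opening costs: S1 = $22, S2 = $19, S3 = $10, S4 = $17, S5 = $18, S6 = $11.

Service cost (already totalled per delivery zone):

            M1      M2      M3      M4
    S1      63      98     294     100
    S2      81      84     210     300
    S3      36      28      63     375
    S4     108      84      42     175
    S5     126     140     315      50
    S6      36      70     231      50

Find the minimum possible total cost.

For any fixed open set, each delivery zone goes to its cheapest open site; total = fixed + service.
{S3, S4, S6}: M1→S3 36, M2→S3 28, M3→S4 42, M4→S6 50. Service 156; fixed 38; total 194.
{S3, S6}: service 177 + fixed 21 = 198
{S3, S4, S5}: service 156 + fixed 45 = 201
{S1, S2, S3, S4, S5, S6}: service 156 + fixed 97 = 253
No other subset beats 194.

Minimum total cost: 194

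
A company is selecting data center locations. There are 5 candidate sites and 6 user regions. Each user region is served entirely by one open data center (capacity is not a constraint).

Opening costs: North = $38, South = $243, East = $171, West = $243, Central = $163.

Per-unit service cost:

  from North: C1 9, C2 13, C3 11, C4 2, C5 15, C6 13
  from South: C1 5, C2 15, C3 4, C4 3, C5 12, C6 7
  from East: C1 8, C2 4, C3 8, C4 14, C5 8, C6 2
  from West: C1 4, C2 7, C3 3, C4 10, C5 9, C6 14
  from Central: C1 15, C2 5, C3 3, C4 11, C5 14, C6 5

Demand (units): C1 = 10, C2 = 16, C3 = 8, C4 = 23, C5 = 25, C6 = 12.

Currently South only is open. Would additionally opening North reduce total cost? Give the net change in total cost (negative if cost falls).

Yes — net change −17 (cost falls by 17).

Current service cost with {South}: 775.
Adding North: each user region re-picks its cheapest; new service cost 720, saving 55.
Extra fixed cost: 38. Net change = 38 − 55 = -17.
(Totals: 1018 → 1001.)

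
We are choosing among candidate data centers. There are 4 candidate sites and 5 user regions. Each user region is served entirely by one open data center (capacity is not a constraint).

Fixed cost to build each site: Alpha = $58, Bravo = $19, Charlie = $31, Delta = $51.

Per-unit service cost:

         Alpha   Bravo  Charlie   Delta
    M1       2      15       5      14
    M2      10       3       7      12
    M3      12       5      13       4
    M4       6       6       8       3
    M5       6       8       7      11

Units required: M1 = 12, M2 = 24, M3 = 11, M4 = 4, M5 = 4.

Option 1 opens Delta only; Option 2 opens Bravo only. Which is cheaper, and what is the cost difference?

Option 2 is cheaper by 225.

Option 1: {Delta}: M1→Delta 14·12=168, M2→Delta 12·24=288, M3→Delta 4·11=44, M4→Delta 3·4=12, M5→Delta 11·4=44. Service 556; fixed 51; total 607.
Option 2: {Bravo}: M1→Bravo 15·12=180, M2→Bravo 3·24=72, M3→Bravo 5·11=55, M4→Bravo 6·4=24, M5→Bravo 8·4=32. Service 363; fixed 19; total 382.
Difference: |607 − 382| = 225.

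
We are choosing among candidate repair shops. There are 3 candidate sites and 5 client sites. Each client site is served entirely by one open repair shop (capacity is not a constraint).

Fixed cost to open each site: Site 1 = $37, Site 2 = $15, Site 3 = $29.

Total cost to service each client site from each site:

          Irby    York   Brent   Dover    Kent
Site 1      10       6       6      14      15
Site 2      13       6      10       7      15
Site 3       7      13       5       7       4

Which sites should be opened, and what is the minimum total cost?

For any fixed open set, each client site goes to its cheapest open site; total = fixed + service.
{Site 3}: Irby→Site 3 7, York→Site 3 13, Brent→Site 3 5, Dover→Site 3 7, Kent→Site 3 4. Service 36; fixed 29; total 65.
{Site 2}: Irby→Site 2 13, York→Site 2 6, Brent→Site 2 10, Dover→Site 2 7, Kent→Site 2 15. Service 51; fixed 15; total 66.
{Site 2, Site 3}: service 29 + fixed 44 = 73
{Site 1, Site 2, Site 3}: Irby→Site 3 7, York→Site 1 6, Brent→Site 3 5, Dover→Site 2 7, Kent→Site 3 4. Service 29; fixed 81; total 110.
No other subset beats 65.

Open Site 3 only; minimum total cost 65.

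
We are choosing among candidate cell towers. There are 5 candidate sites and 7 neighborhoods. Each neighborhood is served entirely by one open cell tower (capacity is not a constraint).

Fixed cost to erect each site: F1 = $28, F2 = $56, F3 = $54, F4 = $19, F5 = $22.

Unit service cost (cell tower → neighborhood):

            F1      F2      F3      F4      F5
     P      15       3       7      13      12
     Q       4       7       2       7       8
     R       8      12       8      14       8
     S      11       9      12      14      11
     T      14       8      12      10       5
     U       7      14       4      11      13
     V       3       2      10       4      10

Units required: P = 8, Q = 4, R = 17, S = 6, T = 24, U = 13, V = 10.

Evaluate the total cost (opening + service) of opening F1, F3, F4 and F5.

Total cost: 591

Each neighborhood is assigned to its cheapest site among the open ones.
{F1, F3, F4, F5}: P→F3 7·8=56, Q→F3 2·4=8, R→F1 8·17=136, S→F1 11·6=66, T→F5 5·24=120, U→F3 4·13=52, V→F1 3·10=30. Service 468; fixed 123; total 591.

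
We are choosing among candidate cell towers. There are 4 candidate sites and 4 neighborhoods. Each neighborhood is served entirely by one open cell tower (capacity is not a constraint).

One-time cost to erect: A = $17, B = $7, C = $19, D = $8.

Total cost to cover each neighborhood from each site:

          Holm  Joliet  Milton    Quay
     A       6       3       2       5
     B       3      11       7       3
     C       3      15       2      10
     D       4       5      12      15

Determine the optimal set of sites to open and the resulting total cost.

Open B only; minimum total cost 31.

For any fixed open set, each neighborhood goes to its cheapest open site; total = fixed + service.
{B}: Holm→B 3, Joliet→B 11, Milton→B 7, Quay→B 3. Service 24; fixed 7; total 31.
{A}: service 16 + fixed 17 = 33
{B, D}: service 18 + fixed 15 = 33
{A, B, C, D}: service 11 + fixed 51 = 62
No other subset beats 31.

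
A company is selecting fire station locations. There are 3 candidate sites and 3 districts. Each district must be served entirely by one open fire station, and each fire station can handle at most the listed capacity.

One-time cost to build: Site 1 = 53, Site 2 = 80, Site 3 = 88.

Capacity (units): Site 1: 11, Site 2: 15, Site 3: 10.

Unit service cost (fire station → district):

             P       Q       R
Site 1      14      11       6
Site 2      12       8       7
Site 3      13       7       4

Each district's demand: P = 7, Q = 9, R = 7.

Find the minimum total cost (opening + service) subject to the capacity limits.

Minimum total cost: 364

Open {Site 2, Site 3}: P→Site 2 12·7=84, Q→Site 3 7·9=63, R→Site 2 7·7=49.
Loads: Site 2 carries 14/15, Site 3 carries 9/10. Service 196; fixed 168; total 364.
Next best feasible plan costs 365.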